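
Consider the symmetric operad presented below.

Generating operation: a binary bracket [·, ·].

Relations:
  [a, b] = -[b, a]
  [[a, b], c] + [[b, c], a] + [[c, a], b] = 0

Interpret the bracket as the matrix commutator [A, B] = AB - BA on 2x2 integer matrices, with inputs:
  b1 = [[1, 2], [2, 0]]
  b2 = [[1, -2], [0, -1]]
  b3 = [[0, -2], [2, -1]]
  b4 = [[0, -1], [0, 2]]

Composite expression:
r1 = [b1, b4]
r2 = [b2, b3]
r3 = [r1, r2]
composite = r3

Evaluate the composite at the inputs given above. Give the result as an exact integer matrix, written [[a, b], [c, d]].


[[-20, 16], [48, 20]]

[b1, b4] = [[2, 3], [-4, -2]]
[b2, b3] = [[-4, -2], [-4, 4]]
[[b1, b4], [b2, b3]] = [[-20, 16], [48, 20]]


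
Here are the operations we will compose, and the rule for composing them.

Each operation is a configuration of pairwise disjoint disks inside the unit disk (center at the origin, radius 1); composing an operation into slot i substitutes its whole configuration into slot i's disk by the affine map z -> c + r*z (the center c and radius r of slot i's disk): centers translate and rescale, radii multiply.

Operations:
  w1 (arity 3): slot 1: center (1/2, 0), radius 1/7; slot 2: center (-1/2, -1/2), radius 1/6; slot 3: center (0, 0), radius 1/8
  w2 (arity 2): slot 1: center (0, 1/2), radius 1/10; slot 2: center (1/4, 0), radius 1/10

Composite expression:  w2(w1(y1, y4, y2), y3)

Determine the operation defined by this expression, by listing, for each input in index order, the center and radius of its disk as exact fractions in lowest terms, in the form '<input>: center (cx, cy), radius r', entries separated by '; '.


Each y-disk chains the slot maps above it in w2; radii multiply.
tracing y1 down its 2-map path: center (1/20, 1/2), radius 1/70
tracing y4 down its 2-map path: center (-1/20, 9/20), radius 1/60
tracing y2 down its 2-map path: center (0, 1/2), radius 1/80
tracing y3 down its 1-map path: center (1/4, 0), radius 1/10

y1: center (1/20, 1/2), radius 1/70; y2: center (0, 1/2), radius 1/80; y3: center (1/4, 0), radius 1/10; y4: center (-1/20, 9/20), radius 1/60


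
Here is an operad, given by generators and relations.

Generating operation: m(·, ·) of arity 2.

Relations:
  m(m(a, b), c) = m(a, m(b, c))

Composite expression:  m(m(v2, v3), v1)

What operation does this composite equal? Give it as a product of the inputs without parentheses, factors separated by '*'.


v2 * v3 * v1

Associativity of m dissolves the nesting; only the v-input order survives.
m(v2, v3) collapses to v2 * v3
m(m(v2, v3), v1) collapses to v2 * v3 * v1


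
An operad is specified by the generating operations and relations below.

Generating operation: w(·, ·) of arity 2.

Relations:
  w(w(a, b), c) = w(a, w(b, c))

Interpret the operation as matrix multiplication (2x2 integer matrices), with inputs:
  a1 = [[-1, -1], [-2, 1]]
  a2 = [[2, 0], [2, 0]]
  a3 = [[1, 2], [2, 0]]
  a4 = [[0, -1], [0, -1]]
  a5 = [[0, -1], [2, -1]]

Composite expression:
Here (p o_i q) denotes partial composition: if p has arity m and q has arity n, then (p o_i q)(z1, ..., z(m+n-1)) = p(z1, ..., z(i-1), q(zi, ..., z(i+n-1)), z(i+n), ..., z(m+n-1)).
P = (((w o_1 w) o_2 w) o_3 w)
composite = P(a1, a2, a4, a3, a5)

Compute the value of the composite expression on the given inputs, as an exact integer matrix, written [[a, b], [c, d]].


w(a4, a3) = [[-2, 0], [-2, 0]]
w(a2, w(a4, a3)) = [[-4, 0], [-4, 0]]
w(a1, w(a2, w(a4, a3))) = [[8, 0], [4, 0]]
w(w(a1, w(a2, w(a4, a3))), a5) = [[0, -8], [0, -4]]

[[0, -8], [0, -4]]


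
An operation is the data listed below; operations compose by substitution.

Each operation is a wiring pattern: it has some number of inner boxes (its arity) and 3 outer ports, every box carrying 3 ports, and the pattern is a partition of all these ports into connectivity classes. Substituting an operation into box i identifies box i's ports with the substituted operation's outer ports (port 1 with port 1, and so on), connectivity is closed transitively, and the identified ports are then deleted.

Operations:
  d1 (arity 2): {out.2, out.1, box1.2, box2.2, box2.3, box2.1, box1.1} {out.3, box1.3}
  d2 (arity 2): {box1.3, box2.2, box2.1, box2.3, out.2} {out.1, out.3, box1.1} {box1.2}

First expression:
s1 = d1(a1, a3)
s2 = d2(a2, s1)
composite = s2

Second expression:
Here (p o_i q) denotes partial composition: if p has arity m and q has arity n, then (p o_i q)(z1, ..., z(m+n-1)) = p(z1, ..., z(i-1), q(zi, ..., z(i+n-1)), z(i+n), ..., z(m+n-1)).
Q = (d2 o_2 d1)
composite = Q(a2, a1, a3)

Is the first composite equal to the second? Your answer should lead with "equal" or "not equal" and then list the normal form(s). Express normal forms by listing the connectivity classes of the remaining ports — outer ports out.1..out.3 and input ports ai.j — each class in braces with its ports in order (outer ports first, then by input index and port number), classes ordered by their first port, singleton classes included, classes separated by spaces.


equal; both compose to {out.1, out.3, a2.1} {out.2, a1.1, a1.2, a1.3, a2.3, a3.1, a3.2, a3.3} {a2.2}

Normal form of the first expression: {out.1, out.3, a2.1} {out.2, a1.1, a1.2, a1.3, a2.3, a3.1, a3.2, a3.3} {a2.2}
Normal form of the second expression: {out.1, out.3, a2.1} {out.2, a1.1, a1.2, a1.3, a2.3, a3.1, a3.2, a3.3} {a2.2}
One common form — equal.


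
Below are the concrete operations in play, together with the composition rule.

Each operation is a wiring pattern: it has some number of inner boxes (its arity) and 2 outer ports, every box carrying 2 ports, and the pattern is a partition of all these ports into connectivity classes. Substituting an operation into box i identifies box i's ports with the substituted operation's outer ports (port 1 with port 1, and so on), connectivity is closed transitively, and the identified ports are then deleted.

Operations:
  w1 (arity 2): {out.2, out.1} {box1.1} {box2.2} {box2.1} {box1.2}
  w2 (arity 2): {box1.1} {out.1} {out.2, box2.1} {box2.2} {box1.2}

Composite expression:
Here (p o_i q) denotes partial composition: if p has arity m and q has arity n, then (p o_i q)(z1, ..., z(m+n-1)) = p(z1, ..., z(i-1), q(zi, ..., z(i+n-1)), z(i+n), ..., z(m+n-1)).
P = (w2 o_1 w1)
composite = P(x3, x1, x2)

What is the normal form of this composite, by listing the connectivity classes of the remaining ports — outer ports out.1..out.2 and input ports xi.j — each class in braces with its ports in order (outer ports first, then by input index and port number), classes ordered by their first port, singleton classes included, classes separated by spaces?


{out.1} {out.2, x2.1} {x1.1} {x1.2} {x2.2} {x3.1} {x3.2}

Two ports join when wires chain via w2-identified ports.
composing w1 on (x3, x1), with out.j its own outer ports: {out.1, out.2} {x1.1} {x1.2} {x3.1} {x3.2}
composing w2 on (x3, x1, x2), with out.j its own outer ports: {out.1} {out.2, x2.1} {x1.1} {x1.2} {x2.2} {x3.1} {x3.2}


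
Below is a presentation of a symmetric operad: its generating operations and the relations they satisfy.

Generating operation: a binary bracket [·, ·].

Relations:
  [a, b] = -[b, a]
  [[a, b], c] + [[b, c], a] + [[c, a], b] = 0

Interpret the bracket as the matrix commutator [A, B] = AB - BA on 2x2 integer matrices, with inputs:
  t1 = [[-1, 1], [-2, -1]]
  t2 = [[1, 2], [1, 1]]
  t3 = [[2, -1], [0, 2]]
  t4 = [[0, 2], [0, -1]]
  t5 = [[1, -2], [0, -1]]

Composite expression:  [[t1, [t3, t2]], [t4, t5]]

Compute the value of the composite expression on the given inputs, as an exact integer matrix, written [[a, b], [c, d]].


[[24, 0], [0, -24]]

[t3, t2] = [[-1, 0], [0, 1]]
[t1, [t3, t2]] = [[0, 2], [4, 0]]
[t4, t5] = [[0, -6], [0, 0]]
[[t1, [t3, t2]], [t4, t5]] = [[24, 0], [0, -24]]


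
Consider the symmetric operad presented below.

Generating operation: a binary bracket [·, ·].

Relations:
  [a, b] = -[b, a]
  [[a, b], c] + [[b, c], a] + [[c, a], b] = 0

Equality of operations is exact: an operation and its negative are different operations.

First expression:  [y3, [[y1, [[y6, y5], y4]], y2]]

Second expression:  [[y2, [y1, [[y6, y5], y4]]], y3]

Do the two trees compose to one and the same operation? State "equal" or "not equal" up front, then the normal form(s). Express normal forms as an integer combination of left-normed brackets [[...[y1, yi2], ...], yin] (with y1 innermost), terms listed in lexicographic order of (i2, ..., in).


equal: each reduces to -[[[[[y1, y4], y5], y6], y2], y3] + [[[[[y1, y4], y6], y5], y2], y3] + [[[[[y1, y5], y6], y4], y2], y3] - [[[[[y1, y6], y5], y4], y2], y3]

In normal form, the first expression is -[[[[[y1, y4], y5], y6], y2], y3] + [[[[[y1, y4], y6], y5], y2], y3] + [[[[[y1, y5], y6], y4], y2], y3] - [[[[[y1, y6], y5], y4], y2], y3]
In normal form, the second expression is -[[[[[y1, y4], y5], y6], y2], y3] + [[[[[y1, y4], y6], y5], y2], y3] + [[[[[y1, y5], y6], y4], y2], y3] - [[[[[y1, y6], y5], y4], y2], y3]
Same normal form: equal.


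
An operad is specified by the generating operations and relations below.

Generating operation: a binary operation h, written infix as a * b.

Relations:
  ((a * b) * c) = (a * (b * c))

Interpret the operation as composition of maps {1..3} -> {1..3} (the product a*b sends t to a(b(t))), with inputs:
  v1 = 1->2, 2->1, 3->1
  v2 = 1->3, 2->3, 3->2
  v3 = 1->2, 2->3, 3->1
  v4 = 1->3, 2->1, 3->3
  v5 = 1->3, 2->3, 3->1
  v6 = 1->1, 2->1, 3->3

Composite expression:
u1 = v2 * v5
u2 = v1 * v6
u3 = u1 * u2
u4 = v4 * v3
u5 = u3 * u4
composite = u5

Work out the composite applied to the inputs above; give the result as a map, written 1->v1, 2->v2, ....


1->2, 2->2, 3->2


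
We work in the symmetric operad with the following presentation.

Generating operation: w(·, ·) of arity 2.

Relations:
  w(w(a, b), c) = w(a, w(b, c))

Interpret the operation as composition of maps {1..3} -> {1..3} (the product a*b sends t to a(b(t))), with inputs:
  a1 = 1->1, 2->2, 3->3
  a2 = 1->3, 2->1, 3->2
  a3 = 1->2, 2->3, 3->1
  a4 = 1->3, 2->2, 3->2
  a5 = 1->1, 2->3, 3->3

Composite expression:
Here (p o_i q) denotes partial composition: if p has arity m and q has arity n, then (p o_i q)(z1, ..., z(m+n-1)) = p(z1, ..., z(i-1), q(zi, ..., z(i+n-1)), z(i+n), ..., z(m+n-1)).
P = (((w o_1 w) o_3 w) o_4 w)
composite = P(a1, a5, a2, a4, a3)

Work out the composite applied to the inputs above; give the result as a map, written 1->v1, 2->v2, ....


w(a1, a5) = 1->1, 2->3, 3->3
w(a4, a3) = 1->2, 2->2, 3->3
w(a2, w(a4, a3)) = 1->1, 2->1, 3->2
w(w(a1, a5), w(a2, w(a4, a3))) = 1->1, 2->1, 3->3

1->1, 2->1, 3->3


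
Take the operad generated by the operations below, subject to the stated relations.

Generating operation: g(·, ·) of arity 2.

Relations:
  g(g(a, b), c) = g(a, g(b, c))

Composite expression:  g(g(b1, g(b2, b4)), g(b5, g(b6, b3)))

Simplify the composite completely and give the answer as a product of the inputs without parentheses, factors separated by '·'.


Every regrouping of g is equal, so read the b-inputs in written order.
g(b2, b4) reduces to b2 · b4
g(b1, g(b2, b4)) reduces to b1 · b2 · b4
g(b6, b3) reduces to b6 · b3
g(b5, g(b6, b3)) reduces to b5 · b6 · b3
g(g(b1, g(b2, b4)), g(b5, g(b6, b3))) reduces to b1 · b2 · b4 · b5 · b6 · b3

b1 · b2 · b4 · b5 · b6 · b3


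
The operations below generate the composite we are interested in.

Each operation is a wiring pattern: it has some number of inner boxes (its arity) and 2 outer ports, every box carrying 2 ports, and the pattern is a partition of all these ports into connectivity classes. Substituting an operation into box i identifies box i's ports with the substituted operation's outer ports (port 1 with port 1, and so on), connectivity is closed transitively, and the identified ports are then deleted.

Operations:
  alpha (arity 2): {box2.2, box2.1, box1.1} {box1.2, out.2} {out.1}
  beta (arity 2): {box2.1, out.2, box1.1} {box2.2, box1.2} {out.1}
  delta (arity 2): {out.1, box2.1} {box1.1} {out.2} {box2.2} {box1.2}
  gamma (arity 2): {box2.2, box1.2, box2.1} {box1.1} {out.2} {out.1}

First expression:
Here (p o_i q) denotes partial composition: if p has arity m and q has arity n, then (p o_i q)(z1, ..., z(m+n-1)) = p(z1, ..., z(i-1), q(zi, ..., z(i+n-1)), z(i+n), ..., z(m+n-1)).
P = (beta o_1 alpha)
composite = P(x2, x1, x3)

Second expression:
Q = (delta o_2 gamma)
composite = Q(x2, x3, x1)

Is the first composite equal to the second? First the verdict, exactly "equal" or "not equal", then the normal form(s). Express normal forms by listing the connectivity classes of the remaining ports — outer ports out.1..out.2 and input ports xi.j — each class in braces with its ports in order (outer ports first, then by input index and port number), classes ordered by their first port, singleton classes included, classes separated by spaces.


The first expression reduces to {out.1} {out.2, x3.1} {x1.1, x1.2, x2.1} {x2.2, x3.2}
The second expression reduces to {out.1} {out.2} {x1.1, x1.2, x3.2} {x2.1} {x2.2} {x3.1}
Distinct normal forms: not equal.

not equal: they reduce to {out.1} {out.2, x3.1} {x1.1, x1.2, x2.1} {x2.2, x3.2} and {out.1} {out.2} {x1.1, x1.2, x3.2} {x2.1} {x2.2} {x3.1}


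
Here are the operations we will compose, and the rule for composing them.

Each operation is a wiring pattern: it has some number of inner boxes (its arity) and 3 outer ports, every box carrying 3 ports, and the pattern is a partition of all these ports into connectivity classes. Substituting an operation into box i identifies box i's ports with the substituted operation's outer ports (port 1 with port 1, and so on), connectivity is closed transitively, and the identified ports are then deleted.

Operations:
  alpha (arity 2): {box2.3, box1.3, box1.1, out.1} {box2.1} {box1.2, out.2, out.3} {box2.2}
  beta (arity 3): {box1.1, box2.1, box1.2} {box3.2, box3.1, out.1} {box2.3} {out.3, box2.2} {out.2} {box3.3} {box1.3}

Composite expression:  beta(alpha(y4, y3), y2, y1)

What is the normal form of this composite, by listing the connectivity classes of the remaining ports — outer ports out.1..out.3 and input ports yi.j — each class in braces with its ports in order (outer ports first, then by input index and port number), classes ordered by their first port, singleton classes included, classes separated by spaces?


Substituting into beta glues patterns; closure does the rest.
stage alpha: inputs (y4, y3), connectivity {out.1, y3.3, y4.1, y4.3} {out.2, out.3, y4.2} {y3.1} {y3.2}, out.j its boundary
stage beta: inputs (y4, y3, y2, y1), connectivity {out.1, y1.1, y1.2} {out.2} {out.3, y2.2} {y1.3} {y2.1, y3.3, y4.1, y4.2, y4.3} {y2.3} {y3.1} {y3.2}, out.j its boundary

{out.1, y1.1, y1.2} {out.2} {out.3, y2.2} {y1.3} {y2.1, y3.3, y4.1, y4.2, y4.3} {y2.3} {y3.1} {y3.2}


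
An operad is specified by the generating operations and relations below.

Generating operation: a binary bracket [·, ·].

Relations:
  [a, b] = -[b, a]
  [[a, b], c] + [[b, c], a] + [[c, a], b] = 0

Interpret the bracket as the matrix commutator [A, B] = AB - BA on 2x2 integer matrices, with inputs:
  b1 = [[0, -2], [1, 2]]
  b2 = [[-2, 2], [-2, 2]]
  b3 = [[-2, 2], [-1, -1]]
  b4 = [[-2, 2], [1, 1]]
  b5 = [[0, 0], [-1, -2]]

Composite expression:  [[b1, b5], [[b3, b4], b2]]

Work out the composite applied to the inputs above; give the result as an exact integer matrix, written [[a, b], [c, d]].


[b1, b5] = [[2, 4], [0, -2]]
[b3, b4] = [[4, 4], [4, -4]]
[[b3, b4], b2] = [[-16, 32], [0, 16]]
[[b1, b5], [[b3, b4], b2]] = [[0, 256], [0, 0]]

[[0, 256], [0, 0]]


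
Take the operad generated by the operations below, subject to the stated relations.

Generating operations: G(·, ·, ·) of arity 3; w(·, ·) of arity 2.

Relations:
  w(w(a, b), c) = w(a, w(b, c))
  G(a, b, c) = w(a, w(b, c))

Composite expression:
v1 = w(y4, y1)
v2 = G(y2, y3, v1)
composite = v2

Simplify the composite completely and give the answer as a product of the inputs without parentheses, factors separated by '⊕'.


y2 ⊕ y3 ⊕ y4 ⊕ y1


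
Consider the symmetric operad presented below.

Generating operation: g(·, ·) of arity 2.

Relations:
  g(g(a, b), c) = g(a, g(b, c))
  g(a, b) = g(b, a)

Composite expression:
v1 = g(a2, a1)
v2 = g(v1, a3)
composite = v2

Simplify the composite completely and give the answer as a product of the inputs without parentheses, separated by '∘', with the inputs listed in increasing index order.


a1 ∘ a2 ∘ a3

With g associative and commutative, the a-input set is all that matters.
g(a2, a1) unparenthesizes to a2 ∘ a1
g(g(a2, a1), a3) unparenthesizes to a2 ∘ a1 ∘ a3
the factors in increasing index order: a1 ∘ a2 ∘ a3


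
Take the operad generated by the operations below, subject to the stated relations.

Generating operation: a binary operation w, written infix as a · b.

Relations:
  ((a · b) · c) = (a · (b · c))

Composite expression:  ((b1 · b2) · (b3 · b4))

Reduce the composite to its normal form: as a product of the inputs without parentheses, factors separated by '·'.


All parenthesizations of w agree; list the b-inputs left to right.
(b1 · b2) reduces to b1 · b2
(b3 · b4) reduces to b3 · b4
((b1 · b2) · (b3 · b4)) reduces to b1 · b2 · b3 · b4

b1 · b2 · b3 · b4


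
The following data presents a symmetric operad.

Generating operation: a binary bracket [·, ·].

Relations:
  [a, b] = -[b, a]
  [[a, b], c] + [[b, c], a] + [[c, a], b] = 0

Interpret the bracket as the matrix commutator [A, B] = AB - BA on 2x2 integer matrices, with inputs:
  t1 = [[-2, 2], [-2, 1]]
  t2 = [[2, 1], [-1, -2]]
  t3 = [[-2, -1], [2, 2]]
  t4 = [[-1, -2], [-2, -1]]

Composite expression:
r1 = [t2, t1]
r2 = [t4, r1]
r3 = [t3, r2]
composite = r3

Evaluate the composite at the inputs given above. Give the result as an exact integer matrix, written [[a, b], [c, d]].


[[0, 0], [0, 0]]

[t2, t1] = [[0, 11], [11, 0]]
[t4, [t2, t1]] = [[0, 0], [0, 0]]
[t3, [t4, [t2, t1]]] = [[0, 0], [0, 0]]


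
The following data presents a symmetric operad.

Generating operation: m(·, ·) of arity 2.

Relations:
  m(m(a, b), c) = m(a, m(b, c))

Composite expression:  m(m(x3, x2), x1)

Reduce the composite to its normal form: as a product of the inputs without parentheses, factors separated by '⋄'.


All parenthesizations of m agree; list the x-inputs left to right.
m(x3, x2) collapses to x3 ⋄ x2
m(m(x3, x2), x1) collapses to x3 ⋄ x2 ⋄ x1

x3 ⋄ x2 ⋄ x1


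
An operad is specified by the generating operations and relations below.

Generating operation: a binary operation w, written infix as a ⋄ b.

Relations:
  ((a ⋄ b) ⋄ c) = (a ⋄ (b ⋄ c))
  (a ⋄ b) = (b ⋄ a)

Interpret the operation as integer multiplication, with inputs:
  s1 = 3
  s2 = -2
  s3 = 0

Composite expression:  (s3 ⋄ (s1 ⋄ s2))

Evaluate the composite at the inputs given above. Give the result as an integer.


0

(s1 ⋄ s2) = -6
(s3 ⋄ (s1 ⋄ s2)) = 0


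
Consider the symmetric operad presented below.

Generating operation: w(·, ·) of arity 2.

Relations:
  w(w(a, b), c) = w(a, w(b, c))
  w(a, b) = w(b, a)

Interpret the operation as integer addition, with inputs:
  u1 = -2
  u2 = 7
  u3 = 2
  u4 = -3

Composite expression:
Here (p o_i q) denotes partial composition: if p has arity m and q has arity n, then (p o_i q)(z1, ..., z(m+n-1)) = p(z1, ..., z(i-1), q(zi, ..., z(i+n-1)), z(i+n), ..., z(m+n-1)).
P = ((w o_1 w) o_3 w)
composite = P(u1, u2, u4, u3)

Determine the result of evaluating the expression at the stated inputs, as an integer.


w(u1, u2) = 5
w(u4, u3) = -1
w(w(u1, u2), w(u4, u3)) = 4

4


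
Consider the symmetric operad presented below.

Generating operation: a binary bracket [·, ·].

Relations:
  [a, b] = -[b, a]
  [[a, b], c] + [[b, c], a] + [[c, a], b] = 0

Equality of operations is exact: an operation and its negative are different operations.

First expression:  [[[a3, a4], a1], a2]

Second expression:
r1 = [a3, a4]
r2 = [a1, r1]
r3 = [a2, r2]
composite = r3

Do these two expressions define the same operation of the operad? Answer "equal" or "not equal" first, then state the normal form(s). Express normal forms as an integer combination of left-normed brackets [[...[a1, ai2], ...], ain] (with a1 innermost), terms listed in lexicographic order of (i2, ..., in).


equal; both compose to -[[[a1, a3], a4], a2] + [[[a1, a4], a3], a2]

In normal form, the first expression is -[[[a1, a3], a4], a2] + [[[a1, a4], a3], a2]
In normal form, the second expression is -[[[a1, a3], a4], a2] + [[[a1, a4], a3], a2]
The normal forms match — equal.


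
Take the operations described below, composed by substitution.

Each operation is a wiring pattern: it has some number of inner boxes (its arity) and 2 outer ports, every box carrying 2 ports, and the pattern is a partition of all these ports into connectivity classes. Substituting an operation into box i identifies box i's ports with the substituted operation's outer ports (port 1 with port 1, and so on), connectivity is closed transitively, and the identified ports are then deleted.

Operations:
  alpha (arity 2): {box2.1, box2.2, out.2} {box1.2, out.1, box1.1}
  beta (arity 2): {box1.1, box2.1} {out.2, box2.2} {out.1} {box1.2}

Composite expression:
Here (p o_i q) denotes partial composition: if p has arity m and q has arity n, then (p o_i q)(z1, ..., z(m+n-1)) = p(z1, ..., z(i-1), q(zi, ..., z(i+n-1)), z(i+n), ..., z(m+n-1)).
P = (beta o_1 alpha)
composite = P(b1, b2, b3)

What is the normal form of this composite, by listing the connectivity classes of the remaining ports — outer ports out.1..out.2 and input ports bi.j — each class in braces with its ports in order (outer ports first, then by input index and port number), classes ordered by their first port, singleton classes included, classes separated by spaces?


{out.1} {out.2, b3.2} {b1.1, b1.2, b3.1} {b2.1, b2.2}

Substituting into beta glues patterns; closure does the rest.
alpha over (b1, b2) gives {out.1, b1.1, b1.2} {out.2, b2.1, b2.2}, out.j being that stage's outer ports
beta over (b1, b2, b3) gives {out.1} {out.2, b3.2} {b1.1, b1.2, b3.1} {b2.1, b2.2}, out.j being that stage's outer ports


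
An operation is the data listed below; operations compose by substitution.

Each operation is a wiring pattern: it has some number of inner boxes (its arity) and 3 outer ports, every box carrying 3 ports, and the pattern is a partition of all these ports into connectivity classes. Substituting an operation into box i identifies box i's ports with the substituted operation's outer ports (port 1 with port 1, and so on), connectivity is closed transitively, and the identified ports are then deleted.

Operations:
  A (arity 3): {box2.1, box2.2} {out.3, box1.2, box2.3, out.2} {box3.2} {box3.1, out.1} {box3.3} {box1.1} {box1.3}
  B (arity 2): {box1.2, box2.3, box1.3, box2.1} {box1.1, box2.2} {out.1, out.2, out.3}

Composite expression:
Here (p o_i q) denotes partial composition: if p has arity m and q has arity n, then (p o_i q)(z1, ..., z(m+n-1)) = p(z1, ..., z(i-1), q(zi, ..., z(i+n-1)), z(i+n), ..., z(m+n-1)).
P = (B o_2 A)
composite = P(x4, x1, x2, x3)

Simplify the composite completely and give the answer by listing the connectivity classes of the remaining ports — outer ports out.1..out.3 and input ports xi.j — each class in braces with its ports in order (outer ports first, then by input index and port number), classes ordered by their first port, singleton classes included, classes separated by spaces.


Reachability decides: close wires over B-identified ports.
stage A: inputs (x1, x2, x3), connectivity {out.1, x3.1} {out.2, out.3, x1.2, x2.3} {x1.1} {x1.3} {x2.1, x2.2} {x3.2} {x3.3}, out.j its boundary
stage B: inputs (x4, x1, x2, x3), connectivity {out.1, out.2, out.3} {x1.1} {x1.2, x2.3, x3.1, x4.1, x4.2, x4.3} {x1.3} {x2.1, x2.2} {x3.2} {x3.3}, out.j its boundary

{out.1, out.2, out.3} {x1.1} {x1.2, x2.3, x3.1, x4.1, x4.2, x4.3} {x1.3} {x2.1, x2.2} {x3.2} {x3.3}


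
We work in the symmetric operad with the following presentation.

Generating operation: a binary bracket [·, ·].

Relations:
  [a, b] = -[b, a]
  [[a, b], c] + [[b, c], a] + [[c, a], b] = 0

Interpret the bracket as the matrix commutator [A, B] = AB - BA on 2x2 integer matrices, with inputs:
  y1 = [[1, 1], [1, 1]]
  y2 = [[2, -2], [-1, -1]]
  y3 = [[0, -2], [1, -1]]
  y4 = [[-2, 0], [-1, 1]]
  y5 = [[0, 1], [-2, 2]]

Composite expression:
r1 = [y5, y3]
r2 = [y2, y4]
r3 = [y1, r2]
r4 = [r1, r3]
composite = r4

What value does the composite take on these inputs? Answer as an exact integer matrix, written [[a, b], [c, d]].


[[12, -48], [24, -12]]

[y5, y3] = [[-3, 3], [0, 3]]
[y2, y4] = [[2, -6], [6, -2]]
[y1, [y2, y4]] = [[12, -4], [4, -12]]
[[y5, y3], [y1, [y2, y4]]] = [[12, -48], [24, -12]]


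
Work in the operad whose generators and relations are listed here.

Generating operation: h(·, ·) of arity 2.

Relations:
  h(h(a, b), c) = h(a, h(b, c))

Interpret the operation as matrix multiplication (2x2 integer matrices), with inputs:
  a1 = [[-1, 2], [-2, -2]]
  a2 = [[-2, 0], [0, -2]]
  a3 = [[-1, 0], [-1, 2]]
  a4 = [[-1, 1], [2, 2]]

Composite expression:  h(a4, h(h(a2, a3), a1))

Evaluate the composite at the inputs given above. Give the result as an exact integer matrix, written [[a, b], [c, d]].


[[8, 8], [8, 32]]

h(a2, a3) = [[2, 0], [2, -4]]
h(h(a2, a3), a1) = [[-2, 4], [6, 12]]
h(a4, h(h(a2, a3), a1)) = [[8, 8], [8, 32]]


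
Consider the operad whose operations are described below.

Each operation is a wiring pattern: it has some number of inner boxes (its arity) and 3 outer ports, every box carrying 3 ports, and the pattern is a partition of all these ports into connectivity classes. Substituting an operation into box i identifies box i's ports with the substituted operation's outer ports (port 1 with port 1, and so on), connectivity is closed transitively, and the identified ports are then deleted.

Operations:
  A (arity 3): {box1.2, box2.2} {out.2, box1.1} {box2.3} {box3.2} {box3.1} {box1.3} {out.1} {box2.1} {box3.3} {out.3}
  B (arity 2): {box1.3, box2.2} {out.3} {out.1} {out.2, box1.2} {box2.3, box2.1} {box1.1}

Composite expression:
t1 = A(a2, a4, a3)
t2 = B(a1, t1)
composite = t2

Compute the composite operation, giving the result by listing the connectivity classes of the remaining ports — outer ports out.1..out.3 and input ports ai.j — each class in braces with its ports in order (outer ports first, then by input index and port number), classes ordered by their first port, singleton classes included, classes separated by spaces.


{out.1} {out.2, a1.2} {out.3} {a1.1} {a1.3, a2.1} {a2.2, a4.2} {a2.3} {a3.1} {a3.2} {a3.3} {a4.1} {a4.3}

Two ports join when wires chain via B-identified ports.
composing A on (a2, a4, a3), with out.j its own outer ports: {out.1} {out.2, a2.1} {out.3} {a2.2, a4.2} {a2.3} {a3.1} {a3.2} {a3.3} {a4.1} {a4.3}
composing B on (a1, a2, a4, a3), with out.j its own outer ports: {out.1} {out.2, a1.2} {out.3} {a1.1} {a1.3, a2.1} {a2.2, a4.2} {a2.3} {a3.1} {a3.2} {a3.3} {a4.1} {a4.3}


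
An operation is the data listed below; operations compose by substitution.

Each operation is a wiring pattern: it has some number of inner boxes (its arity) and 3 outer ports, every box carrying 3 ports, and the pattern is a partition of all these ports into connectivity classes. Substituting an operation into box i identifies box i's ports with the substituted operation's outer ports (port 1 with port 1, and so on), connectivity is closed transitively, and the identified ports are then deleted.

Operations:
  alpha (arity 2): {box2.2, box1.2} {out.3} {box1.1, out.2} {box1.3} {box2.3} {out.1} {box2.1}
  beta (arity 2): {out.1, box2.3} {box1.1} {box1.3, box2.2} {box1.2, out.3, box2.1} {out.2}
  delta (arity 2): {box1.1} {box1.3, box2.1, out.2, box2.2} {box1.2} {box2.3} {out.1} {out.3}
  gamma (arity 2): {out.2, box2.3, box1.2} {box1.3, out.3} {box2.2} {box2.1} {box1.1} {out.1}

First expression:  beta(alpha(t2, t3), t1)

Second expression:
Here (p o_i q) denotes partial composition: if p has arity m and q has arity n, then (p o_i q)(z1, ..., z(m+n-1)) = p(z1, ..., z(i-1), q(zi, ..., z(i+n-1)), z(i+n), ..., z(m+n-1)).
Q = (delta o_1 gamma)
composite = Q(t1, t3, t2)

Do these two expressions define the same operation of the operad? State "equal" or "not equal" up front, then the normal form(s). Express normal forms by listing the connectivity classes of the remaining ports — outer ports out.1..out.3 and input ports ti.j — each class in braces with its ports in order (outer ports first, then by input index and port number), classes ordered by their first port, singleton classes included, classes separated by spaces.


not equal; the first gives {out.1, t1.3} {out.2} {out.3, t1.1, t2.1} {t1.2} {t2.2, t3.2} {t2.3} {t3.1} {t3.3} and the second {out.1} {out.2, t1.3, t2.1, t2.2} {out.3} {t1.1} {t1.2, t3.3} {t2.3} {t3.1} {t3.2}


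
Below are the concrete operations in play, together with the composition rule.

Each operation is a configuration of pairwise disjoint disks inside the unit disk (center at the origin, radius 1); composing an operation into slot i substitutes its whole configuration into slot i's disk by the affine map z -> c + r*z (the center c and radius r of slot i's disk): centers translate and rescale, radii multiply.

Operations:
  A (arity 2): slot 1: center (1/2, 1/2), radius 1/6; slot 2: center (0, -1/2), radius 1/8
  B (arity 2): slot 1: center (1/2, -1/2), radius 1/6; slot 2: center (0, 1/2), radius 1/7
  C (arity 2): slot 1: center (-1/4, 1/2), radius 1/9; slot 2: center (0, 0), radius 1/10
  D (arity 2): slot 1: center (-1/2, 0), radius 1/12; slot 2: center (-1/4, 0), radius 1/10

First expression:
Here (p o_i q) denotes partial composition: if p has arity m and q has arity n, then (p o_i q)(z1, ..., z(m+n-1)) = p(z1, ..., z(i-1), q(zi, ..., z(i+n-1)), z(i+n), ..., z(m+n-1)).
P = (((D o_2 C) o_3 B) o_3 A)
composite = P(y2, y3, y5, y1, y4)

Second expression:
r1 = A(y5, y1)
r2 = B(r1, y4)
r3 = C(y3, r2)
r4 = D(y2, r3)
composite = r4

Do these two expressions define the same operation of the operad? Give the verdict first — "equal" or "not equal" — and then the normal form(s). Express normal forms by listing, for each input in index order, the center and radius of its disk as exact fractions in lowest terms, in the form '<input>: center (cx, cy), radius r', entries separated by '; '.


equal; both compose to y1: center (-49/200, -7/1200), radius 1/4800; y2: center (-1/2, 0), radius 1/12; y3: center (-11/40, 1/20), radius 1/90; y4: center (-1/4, 1/200), radius 1/700; y5: center (-293/1200, -1/240), radius 1/3600

Normal form of the first expression: y1: center (-49/200, -7/1200), radius 1/4800; y2: center (-1/2, 0), radius 1/12; y3: center (-11/40, 1/20), radius 1/90; y4: center (-1/4, 1/200), radius 1/700; y5: center (-293/1200, -1/240), radius 1/3600
Normal form of the second expression: y1: center (-49/200, -7/1200), radius 1/4800; y2: center (-1/2, 0), radius 1/12; y3: center (-11/40, 1/20), radius 1/90; y4: center (-1/4, 1/200), radius 1/700; y5: center (-293/1200, -1/240), radius 1/3600
One common form — equal.


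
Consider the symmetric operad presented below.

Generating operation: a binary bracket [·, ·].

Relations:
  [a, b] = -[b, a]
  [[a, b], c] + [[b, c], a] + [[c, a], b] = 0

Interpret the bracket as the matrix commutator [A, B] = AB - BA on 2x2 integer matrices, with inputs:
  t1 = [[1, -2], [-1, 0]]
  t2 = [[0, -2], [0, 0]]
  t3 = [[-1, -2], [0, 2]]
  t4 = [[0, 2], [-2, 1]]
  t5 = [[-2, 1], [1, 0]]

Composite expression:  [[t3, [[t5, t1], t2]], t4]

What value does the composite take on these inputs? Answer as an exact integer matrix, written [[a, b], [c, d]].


[[-8, 4], [0, 8]]

[t5, t1] = [[1, 3], [-1, -1]]
[[t5, t1], t2] = [[-2, -4], [0, 2]]
[t3, [[t5, t1], t2]] = [[0, 4], [0, 0]]
[[t3, [[t5, t1], t2]], t4] = [[-8, 4], [0, 8]]


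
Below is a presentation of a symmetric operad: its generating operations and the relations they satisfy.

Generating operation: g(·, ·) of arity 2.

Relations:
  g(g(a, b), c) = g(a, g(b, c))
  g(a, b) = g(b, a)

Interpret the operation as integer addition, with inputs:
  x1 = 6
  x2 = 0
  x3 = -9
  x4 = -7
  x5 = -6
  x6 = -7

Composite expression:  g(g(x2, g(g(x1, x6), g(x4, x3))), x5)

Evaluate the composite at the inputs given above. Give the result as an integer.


-23

g(x1, x6) = -1
g(x4, x3) = -16
g(g(x1, x6), g(x4, x3)) = -17
g(x2, g(g(x1, x6), g(x4, x3))) = -17
g(g(x2, g(g(x1, x6), g(x4, x3))), x5) = -23


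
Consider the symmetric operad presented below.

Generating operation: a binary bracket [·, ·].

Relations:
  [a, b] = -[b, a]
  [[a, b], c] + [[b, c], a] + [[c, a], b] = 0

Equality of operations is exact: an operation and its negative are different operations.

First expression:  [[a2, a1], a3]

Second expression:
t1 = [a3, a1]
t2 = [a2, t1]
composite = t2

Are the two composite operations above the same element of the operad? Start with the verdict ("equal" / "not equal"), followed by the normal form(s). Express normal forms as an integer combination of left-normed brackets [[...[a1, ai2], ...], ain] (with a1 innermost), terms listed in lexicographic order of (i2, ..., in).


not equal; the first gives -[[a1, a2], a3] and the second [[a1, a3], a2]


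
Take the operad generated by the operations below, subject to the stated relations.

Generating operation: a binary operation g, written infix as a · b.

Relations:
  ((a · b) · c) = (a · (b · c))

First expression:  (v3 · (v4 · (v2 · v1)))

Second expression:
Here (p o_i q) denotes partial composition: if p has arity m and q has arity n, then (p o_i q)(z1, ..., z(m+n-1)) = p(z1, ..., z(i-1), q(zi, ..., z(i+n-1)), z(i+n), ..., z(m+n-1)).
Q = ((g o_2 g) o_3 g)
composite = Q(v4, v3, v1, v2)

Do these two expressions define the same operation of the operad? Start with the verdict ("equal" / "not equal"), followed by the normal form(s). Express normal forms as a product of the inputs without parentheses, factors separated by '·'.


The first composite normalizes to v3 · v4 · v2 · v1
The second composite normalizes to v4 · v3 · v1 · v2
Distinct normal forms: not equal.

not equal — first v3 · v4 · v2 · v1, second v4 · v3 · v1 · v2


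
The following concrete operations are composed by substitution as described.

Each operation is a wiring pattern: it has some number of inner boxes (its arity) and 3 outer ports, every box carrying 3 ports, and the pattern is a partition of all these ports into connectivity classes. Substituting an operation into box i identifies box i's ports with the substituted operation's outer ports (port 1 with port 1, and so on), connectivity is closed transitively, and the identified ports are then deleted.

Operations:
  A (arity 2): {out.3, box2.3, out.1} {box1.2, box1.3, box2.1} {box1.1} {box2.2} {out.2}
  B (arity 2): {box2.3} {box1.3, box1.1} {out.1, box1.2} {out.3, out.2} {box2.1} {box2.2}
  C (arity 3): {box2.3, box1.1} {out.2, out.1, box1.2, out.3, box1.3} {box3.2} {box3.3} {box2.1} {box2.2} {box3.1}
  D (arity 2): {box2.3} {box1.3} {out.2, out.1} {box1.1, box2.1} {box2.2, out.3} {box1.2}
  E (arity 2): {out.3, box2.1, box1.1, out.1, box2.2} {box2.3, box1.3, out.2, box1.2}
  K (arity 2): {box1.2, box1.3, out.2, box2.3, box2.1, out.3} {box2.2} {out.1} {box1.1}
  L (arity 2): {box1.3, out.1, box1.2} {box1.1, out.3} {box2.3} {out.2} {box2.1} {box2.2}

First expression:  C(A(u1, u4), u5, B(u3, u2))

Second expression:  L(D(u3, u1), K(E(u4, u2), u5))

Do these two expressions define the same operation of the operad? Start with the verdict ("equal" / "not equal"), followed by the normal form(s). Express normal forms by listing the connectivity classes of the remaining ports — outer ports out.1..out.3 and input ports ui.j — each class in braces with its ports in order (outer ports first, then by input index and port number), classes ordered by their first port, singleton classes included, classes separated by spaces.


not equal: they reduce to {out.1, out.2, out.3, u4.3, u5.3} {u1.1} {u1.2, u1.3, u4.1} {u2.1} {u2.2} {u2.3} {u3.1, u3.3} {u3.2} {u4.2} {u5.1} {u5.2} and {out.1, out.3, u1.2} {out.2} {u1.1, u3.1} {u1.3} {u2.1, u2.2, u2.3, u4.1, u4.2, u4.3, u5.1, u5.3} {u3.2} {u3.3} {u5.2}

The first expression, normalized: {out.1, out.2, out.3, u4.3, u5.3} {u1.1} {u1.2, u1.3, u4.1} {u2.1} {u2.2} {u2.3} {u3.1, u3.3} {u3.2} {u4.2} {u5.1} {u5.2}
The second expression, normalized: {out.1, out.3, u1.2} {out.2} {u1.1, u3.1} {u1.3} {u2.1, u2.2, u2.3, u4.1, u4.2, u4.3, u5.1, u5.3} {u3.2} {u3.3} {u5.2}
No match — not equal.


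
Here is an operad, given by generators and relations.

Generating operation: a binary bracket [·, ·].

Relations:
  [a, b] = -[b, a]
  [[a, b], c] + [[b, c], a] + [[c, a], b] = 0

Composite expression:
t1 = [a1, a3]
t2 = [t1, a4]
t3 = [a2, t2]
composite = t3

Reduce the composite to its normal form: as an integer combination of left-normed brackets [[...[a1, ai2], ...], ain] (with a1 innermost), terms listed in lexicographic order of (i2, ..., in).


-[[[a1, a3], a4], a2]


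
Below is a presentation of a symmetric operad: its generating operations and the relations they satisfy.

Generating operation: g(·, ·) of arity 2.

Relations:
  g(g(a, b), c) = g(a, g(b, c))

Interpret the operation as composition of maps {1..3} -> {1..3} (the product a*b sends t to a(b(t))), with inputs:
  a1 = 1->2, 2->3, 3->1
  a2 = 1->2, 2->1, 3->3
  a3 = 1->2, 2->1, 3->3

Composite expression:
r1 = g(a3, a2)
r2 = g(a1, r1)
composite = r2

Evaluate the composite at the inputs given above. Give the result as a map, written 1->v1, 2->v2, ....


1->2, 2->3, 3->1

g(a3, a2) = 1->1, 2->2, 3->3
g(a1, g(a3, a2)) = 1->2, 2->3, 3->1


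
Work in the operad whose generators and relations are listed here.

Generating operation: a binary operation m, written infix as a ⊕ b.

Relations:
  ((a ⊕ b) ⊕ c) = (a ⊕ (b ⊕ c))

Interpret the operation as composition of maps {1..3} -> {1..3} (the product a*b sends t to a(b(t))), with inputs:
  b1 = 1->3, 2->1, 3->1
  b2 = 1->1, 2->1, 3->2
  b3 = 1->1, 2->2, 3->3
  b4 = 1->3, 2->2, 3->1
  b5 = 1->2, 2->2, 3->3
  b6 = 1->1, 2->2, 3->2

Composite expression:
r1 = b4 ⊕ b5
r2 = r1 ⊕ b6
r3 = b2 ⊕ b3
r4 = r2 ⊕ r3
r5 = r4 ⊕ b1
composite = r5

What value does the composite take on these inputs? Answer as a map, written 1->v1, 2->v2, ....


1->2, 2->2, 3->2

(b4 ⊕ b5) = 1->2, 2->2, 3->1
((b4 ⊕ b5) ⊕ b6) = 1->2, 2->2, 3->2
(b2 ⊕ b3) = 1->1, 2->1, 3->2
(((b4 ⊕ b5) ⊕ b6) ⊕ (b2 ⊕ b3)) = 1->2, 2->2, 3->2
((((b4 ⊕ b5) ⊕ b6) ⊕ (b2 ⊕ b3)) ⊕ b1) = 1->2, 2->2, 3->2


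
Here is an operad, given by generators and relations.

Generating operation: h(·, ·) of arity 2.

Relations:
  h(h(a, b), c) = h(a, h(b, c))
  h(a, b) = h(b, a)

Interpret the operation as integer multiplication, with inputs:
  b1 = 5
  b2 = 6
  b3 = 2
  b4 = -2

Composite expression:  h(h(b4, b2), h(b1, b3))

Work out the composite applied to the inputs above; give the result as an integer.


-120

h(b4, b2) = -12
h(b1, b3) = 10
h(h(b4, b2), h(b1, b3)) = -120


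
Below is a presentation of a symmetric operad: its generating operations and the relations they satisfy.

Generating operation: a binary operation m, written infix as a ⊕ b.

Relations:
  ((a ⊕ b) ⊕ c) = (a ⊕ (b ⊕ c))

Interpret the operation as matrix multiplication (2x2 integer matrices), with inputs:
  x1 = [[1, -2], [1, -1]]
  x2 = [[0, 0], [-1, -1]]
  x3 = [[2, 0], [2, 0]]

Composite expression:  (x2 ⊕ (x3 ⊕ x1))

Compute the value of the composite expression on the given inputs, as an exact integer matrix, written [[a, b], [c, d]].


(x3 ⊕ x1) = [[2, -4], [2, -4]]
(x2 ⊕ (x3 ⊕ x1)) = [[0, 0], [-4, 8]]

[[0, 0], [-4, 8]]


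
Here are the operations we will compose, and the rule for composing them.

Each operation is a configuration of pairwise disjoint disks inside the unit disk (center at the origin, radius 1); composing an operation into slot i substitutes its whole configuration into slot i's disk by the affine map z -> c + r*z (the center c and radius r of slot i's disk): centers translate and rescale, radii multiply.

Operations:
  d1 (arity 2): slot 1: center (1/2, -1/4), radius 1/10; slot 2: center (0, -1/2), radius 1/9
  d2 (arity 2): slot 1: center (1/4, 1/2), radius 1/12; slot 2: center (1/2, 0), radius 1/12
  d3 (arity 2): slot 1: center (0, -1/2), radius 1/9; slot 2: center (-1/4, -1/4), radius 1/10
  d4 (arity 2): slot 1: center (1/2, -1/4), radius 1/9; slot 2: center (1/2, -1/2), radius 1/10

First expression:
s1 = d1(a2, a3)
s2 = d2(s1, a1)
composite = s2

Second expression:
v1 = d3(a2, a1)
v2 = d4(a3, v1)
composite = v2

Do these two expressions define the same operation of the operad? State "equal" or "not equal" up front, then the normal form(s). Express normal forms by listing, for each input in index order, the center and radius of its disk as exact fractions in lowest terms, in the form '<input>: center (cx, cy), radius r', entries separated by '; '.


not equal; first: a1: center (1/2, 0), radius 1/12; a2: center (7/24, 23/48), radius 1/120; a3: center (1/4, 11/24), radius 1/108; second: a1: center (19/40, -21/40), radius 1/100; a2: center (1/2, -11/20), radius 1/90; a3: center (1/2, -1/4), radius 1/9

Normal form of the first expression: a1: center (1/2, 0), radius 1/12; a2: center (7/24, 23/48), radius 1/120; a3: center (1/4, 11/24), radius 1/108
Normal form of the second expression: a1: center (19/40, -21/40), radius 1/100; a2: center (1/2, -11/20), radius 1/90; a3: center (1/2, -1/4), radius 1/9
Different reductions; not equal.
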